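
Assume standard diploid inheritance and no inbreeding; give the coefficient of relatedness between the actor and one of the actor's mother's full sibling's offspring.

0.125

Each parent–offspring link contributes a factor of 1/2, and independent paths through distinct common ancestors add.
First cousins share one grandparent pair — two paths of length 4: r = 2·(1/2)^4 = 1/8.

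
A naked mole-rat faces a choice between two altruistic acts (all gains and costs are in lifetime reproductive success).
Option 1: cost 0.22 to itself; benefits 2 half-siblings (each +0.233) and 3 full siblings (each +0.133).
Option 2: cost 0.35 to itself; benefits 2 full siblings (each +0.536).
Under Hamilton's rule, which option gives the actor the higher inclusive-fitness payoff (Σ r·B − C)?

Option 2

Option 1: r to a half-sibling = 0.25.
Option 1: r to a full sibling = 0.5.
Option 1: Σ r·B − C = (2·0.25·0.233 + 3·0.5·0.133) − 0.22 = 0.096.
Option 2: r to a full sibling = 0.5.
Option 2: Σ r·B − C = (2·0.5·0.536) − 0.35 = 0.186.
Option 2 has the higher net inclusive-fitness payoff.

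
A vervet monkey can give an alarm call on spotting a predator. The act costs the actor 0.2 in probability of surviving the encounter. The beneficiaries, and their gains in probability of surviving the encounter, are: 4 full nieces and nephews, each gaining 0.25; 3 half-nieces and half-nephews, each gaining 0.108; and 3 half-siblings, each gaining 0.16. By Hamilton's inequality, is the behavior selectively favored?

Hamilton's rule: the trait is favored when the sum of r·B over every recipient exceeds the actor's cost C.
r to a full niece or nephew = 1/4 (full aunt/uncle↔niece/nephew: two paths of length 3 through the shared grandparent pair: r = 2·(1/2)^3 = 1/4).
r to a half-niece or half-nephew = 1/8 (half-aunt/uncle↔niece/nephew: one path of length 3: r = (1/2)^3 = 1/8).
r to a half-sibling = 0.25 (half-sibs share one parent — one path of length 2: r = (1/2)^2 = 1/4).
Summing one r·B term per recipient: 4·0.25·0.25 + 3·0.125·0.108 + 3·0.25·0.16 = 0.4105.
0.4105 > 0.2: the indirect benefit exceeds the cost.

Yes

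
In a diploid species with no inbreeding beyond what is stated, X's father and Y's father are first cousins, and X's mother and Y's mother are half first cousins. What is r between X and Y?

Relatedness sums over independent paths through distinct common ancestors.
X and Y are related in two ways: second cousins through their fathers (r = 1/32) and half second cousins through their mothers (r = 1/64).
r = 1/32 + 1/64 = 3/64 = 0.046875.

0.046875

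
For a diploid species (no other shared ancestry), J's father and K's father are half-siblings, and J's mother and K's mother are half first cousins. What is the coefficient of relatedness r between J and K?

0.078125

With two independent routes of shared ancestry, r is the sum of the two contributions.
J and K are related in two ways: half first cousins through their fathers (r = 1/16) and half second cousins through their mothers (r = 1/64).
r = 1/16 + 1/64 = 5/64 = 0.078125.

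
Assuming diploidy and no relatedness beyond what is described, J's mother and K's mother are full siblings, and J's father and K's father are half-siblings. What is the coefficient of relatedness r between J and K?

0.1875

Wright's path rule: contributions from independent ancestry routes add.
J and K are related in two ways: first cousins through their mothers (r = 1/8) and half first cousins through their fathers (r = 1/16).
r = 1/8 + 1/16 = 3/16 = 0.1875.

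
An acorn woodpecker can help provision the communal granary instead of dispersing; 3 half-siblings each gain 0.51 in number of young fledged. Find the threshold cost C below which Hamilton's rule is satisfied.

r to a half-sibling = 0.25 (half-sibs share one parent — one path of length 2: r = (1/2)^2 = 1/4).
Hamilton's rule: n·r·B > C, so the trait is favored while C < n·r·B = 3·0.25·0.51 = 0.3825.

0.3825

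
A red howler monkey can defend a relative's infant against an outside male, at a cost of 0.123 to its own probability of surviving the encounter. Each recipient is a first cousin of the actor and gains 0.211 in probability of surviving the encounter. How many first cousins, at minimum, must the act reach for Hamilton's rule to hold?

r to a first cousin = 0.125 (first cousins share one grandparent pair — two paths of length 4: r = 2·(1/2)^4 = 1/8).
Hamilton's rule: n·r·B > C  ⇒  n > C/(r·B) = 0.123/(0.125·0.211) = 4.664.
The smallest integer exceeding 4.664 is 5.

5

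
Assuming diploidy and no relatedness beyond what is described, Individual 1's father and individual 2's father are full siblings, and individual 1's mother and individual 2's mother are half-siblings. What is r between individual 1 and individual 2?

Relatedness sums over independent paths through distinct common ancestors.
Individual 1 and individual 2 are related in two ways: first cousins through their fathers (r = 1/8) and half first cousins through their mothers (r = 1/16).
r = 1/8 + 1/16 = 0.1875.

0.1875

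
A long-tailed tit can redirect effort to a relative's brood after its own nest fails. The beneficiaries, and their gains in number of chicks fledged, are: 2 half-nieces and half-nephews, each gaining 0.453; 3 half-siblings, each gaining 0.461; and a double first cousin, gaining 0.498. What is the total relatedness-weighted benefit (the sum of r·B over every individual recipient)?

0.5835

r to a half-niece or half-nephew = 1/8 (half-aunt/uncle↔niece/nephew: one path of length 3: r = (1/2)^3 = 1/8).
r to a half-sibling = 0.25 (half-sibs share one parent — one path of length 2: r = (1/2)^2 = 1/4).
r to a double first cousin = 0.25 (double first cousins share both grandparent pairs — four paths of length 4: r = 4·(1/2)^4 = 1/4).
Summing one r·B term per recipient: 2·0.125·0.453 + 3·0.25·0.461 + 1·0.25·0.498 = 0.5835.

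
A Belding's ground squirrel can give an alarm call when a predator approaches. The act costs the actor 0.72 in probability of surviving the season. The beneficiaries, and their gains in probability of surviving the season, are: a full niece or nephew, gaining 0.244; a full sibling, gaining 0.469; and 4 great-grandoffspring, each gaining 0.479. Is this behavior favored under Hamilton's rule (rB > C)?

Hamilton's rule: the trait is favored when the sum of r·B over every recipient exceeds the actor's cost C.
r to a full niece or nephew = 1/4 (full aunt/uncle↔niece/nephew: two paths of length 3 through the shared grandparent pair: r = 2·(1/2)^3 = 1/4).
r to a full sibling = 1/2 (full sibs share both parents — two paths of length 2: r = 2·(1/2)^2 = 1/2).
r to a great-grandoffspring = 0.125 (three parent–offspring links: r = (1/2)^3 = 1/8).
Summing one r·B term per recipient: 1·0.25·0.244 + 1·0.5·0.469 + 4·0.125·0.479 = 0.535.
0.535 < 0.72: the indirect benefit is less than the cost.

No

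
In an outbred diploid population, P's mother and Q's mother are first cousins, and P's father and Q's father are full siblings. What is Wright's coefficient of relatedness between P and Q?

0.15625

Wright's path rule: contributions from independent ancestry routes add.
P and Q are related in two ways: second cousins through their mothers (r = 1/32) and first cousins through their fathers (r = 1/8).
r = 1/32 + 1/8 = 5/32 = 0.15625.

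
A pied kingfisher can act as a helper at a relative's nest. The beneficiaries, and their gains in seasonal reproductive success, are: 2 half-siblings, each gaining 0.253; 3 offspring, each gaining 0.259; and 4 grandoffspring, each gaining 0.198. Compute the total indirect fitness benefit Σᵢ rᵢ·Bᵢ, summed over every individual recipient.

r to a half-sibling = 0.25 (half-sibs share one parent — one path of length 2: r = (1/2)^2 = 1/4).
r to an offspring = 1/2 (one parent–offspring link: r = (1/2)^1 = 1/2).
r to a grandoffspring = 0.25 (two parent–offspring links: r = (1/2)^2 = 1/4).
Summing one r·B term per recipient: 2·0.25·0.253 + 3·0.5·0.259 + 4·0.25·0.198 = 0.713.

0.713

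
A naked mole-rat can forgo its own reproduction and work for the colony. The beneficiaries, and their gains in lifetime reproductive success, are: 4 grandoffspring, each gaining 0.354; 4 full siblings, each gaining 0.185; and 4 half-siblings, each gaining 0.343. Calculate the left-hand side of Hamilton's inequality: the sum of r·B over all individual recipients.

r to a grandoffspring = 0.25 (two parent–offspring links: r = (1/2)^2 = 1/4).
r to a full sibling = 0.5 (full sibs share both parents — two paths of length 2: r = 2·(1/2)^2 = 1/2).
r to a half-sibling = 0.25 (half-sibs share one parent — one path of length 2: r = (1/2)^2 = 1/4).
Summing one r·B term per recipient: 4·0.25·0.354 + 4·0.5·0.185 + 4·0.25·0.343 = 1.067.

1.067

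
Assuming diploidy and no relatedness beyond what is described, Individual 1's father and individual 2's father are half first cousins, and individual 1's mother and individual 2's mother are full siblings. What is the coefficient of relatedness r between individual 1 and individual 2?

Relatedness sums over independent paths through distinct common ancestors.
Individual 1 and individual 2 are related in two ways: half second cousins through their fathers (r = 1/64) and first cousins through their mothers (r = 1/8).
r = 1/64 + 1/8 = 0.140625.

0.140625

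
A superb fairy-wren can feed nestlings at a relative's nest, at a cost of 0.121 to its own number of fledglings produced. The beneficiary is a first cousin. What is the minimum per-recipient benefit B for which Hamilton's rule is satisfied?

r to a first cousin = 1/8 (first cousins share one grandparent pair — two paths of length 4: r = 2·(1/2)^4 = 1/8).
Hamilton's rule with n recipients of equal r: n·r·B > C, so B > C/(n·r) = 0.121/(1·0.125) = 0.968.

0.968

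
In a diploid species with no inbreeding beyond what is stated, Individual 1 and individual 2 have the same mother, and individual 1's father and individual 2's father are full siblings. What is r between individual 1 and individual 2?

With two independent routes of shared ancestry, r is the sum of the two contributions.
Individual 1 and individual 2 are related in two ways: half-sibs through their shared mother (r = 1/4) and first cousins through their fathers (r = 1/8).
r = 1/4 + 1/8 = 0.375.

0.375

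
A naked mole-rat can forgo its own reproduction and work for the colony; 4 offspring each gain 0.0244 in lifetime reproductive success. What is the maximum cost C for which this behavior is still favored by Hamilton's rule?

r to an offspring = 0.5 (one parent–offspring link: r = (1/2)^1 = 1/2).
Hamilton's rule: n·r·B > C, so the trait is favored while C < n·r·B = 4·0.5·0.0244 = 0.0488.

0.0488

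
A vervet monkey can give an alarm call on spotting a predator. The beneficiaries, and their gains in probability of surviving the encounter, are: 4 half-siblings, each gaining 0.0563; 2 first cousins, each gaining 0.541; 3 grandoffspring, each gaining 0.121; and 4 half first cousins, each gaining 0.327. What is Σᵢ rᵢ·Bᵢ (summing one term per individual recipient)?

r to a half-sibling = 1/4 (half-sibs share one parent — one path of length 2: r = (1/2)^2 = 1/4).
r to a first cousin = 1/8 (first cousins share one grandparent pair — two paths of length 4: r = 2·(1/2)^4 = 1/8).
r to a grandoffspring = 1/4 (two parent–offspring links: r = (1/2)^2 = 1/4).
r to a half first cousin = 1/16 (half first cousins share one grandparent — one path of length 4: r = (1/2)^4 = 1/16).
Summing one r·B term per recipient: 4·0.25·0.0563 + 2·0.125·0.541 + 3·0.25·0.121 + 4·0.0625·0.327 = 0.36405.

0.36405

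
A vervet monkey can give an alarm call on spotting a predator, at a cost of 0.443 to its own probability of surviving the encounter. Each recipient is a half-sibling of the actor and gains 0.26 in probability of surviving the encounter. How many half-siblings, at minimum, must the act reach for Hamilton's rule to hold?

7

r to a half-sibling = 1/4 (half-sibs share one parent — one path of length 2: r = (1/2)^2 = 1/4).
Hamilton's rule: n·r·B > C  ⇒  n > C/(r·B) = 0.443/(0.25·0.26) = 6.815.
The smallest integer exceeding 6.815 is 7.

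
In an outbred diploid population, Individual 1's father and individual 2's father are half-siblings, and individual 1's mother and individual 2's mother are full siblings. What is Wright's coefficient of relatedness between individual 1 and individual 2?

0.1875

With two independent routes of shared ancestry, r is the sum of the two contributions.
Individual 1 and individual 2 are related in two ways: half first cousins through their fathers (r = 1/16) and first cousins through their mothers (r = 1/8).
r = 1/16 + 1/8 = 3/16 = 0.1875.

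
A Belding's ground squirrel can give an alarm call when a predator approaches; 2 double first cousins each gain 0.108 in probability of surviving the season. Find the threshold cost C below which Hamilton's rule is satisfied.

r to a double first cousin = 0.25 (double first cousins share both grandparent pairs — four paths of length 4: r = 4·(1/2)^4 = 1/4).
Hamilton's rule: n·r·B > C, so the trait is favored while C < n·r·B = 2·0.25·0.108 = 0.054.

0.054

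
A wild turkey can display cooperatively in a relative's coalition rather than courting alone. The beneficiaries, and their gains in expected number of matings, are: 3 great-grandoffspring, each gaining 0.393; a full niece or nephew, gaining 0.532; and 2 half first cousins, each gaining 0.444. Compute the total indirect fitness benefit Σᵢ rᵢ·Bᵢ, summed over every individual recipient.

0.335875

r to a great-grandoffspring = 1/8 (three parent–offspring links: r = (1/2)^3 = 1/8).
r to a full niece or nephew = 1/4 (full aunt/uncle↔niece/nephew: two paths of length 3 through the shared grandparent pair: r = 2·(1/2)^3 = 1/4).
r to a half first cousin = 0.0625 (half first cousins share one grandparent — one path of length 4: r = (1/2)^4 = 1/16).
Summing one r·B term per recipient: 3·0.125·0.393 + 1·0.25·0.532 + 2·0.0625·0.444 = 0.335875.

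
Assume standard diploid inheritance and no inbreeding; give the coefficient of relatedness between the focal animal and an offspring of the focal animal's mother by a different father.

Each parent–offspring link contributes a factor of 1/2, and independent paths through distinct common ancestors add.
Half-sibs share one parent — one path of length 2: r = (1/2)^2 = 1/4.

0.25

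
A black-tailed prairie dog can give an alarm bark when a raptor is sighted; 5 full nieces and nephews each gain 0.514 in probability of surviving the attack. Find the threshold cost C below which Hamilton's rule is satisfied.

0.6425

r to a full niece or nephew = 1/4 (full aunt/uncle↔niece/nephew: two paths of length 3 through the shared grandparent pair: r = 2·(1/2)^3 = 1/4).
Hamilton's rule: n·r·B > C, so the trait is favored while C < n·r·B = 5·0.25·0.514 = 0.6425.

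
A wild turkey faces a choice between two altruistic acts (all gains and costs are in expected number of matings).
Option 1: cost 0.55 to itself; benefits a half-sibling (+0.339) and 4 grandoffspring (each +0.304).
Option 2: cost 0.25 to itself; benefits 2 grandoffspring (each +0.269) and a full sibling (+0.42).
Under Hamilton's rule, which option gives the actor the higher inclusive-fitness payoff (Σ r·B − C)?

Option 2

Option 1: r to a half-sibling = 0.25.
Option 1: r to a grandoffspring = 0.25.
Option 1: Σ r·B − C = (1·0.25·0.339 + 4·0.25·0.304) − 0.55 = -0.16125.
Option 2: r to a grandoffspring = 0.25.
Option 2: r to a full sibling = 0.5.
Option 2: Σ r·B − C = (2·0.25·0.269 + 1·0.5·0.42) − 0.25 = 0.0945.
Option 2 has the higher net inclusive-fitness payoff.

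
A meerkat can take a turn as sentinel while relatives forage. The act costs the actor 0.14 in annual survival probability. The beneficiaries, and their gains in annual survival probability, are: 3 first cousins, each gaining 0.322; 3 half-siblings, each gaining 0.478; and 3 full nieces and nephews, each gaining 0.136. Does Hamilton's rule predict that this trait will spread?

Yes

Hamilton's rule: the trait is favored when the sum of r·B over every recipient exceeds the actor's cost C.
r to a first cousin = 0.125 (first cousins share one grandparent pair — two paths of length 4: r = 2·(1/2)^4 = 1/8).
r to a half-sibling = 1/4 (half-sibs share one parent — one path of length 2: r = (1/2)^2 = 1/4).
r to a full niece or nephew = 0.25 (full aunt/uncle↔niece/nephew: two paths of length 3 through the shared grandparent pair: r = 2·(1/2)^3 = 1/4).
Summing one r·B term per recipient: 3·0.125·0.322 + 3·0.25·0.478 + 3·0.25·0.136 = 0.58125.
0.58125 > 0.14: the indirect benefit exceeds the cost.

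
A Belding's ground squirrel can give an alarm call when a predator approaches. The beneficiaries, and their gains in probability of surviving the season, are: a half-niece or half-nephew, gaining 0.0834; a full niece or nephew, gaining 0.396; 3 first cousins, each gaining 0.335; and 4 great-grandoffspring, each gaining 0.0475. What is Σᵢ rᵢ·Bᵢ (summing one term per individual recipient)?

r to a half-niece or half-nephew = 1/8 (half-aunt/uncle↔niece/nephew: one path of length 3: r = (1/2)^3 = 1/8).
r to a full niece or nephew = 0.25 (full aunt/uncle↔niece/nephew: two paths of length 3 through the shared grandparent pair: r = 2·(1/2)^3 = 1/4).
r to a first cousin = 1/8 (first cousins share one grandparent pair — two paths of length 4: r = 2·(1/2)^4 = 1/8).
r to a great-grandoffspring = 0.125 (three parent–offspring links: r = (1/2)^3 = 1/8).
Summing one r·B term per recipient: 1·0.125·0.0834 + 1·0.25·0.396 + 3·0.125·0.335 + 4·0.125·0.0475 = 0.2588.

0.2588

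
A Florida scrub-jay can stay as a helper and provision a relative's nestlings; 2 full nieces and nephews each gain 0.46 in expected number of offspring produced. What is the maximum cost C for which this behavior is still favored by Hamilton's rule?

r to a full niece or nephew = 1/4 (full aunt/uncle↔niece/nephew: two paths of length 3 through the shared grandparent pair: r = 2·(1/2)^3 = 1/4).
Hamilton's rule: n·r·B > C, so the trait is favored while C < n·r·B = 2·0.25·0.46 = 0.23.

0.23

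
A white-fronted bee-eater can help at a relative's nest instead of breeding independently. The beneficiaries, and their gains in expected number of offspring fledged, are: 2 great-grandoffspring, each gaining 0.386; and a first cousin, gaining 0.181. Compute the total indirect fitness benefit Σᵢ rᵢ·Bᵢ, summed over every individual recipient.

0.119125

r to a great-grandoffspring = 1/8 (three parent–offspring links: r = (1/2)^3 = 1/8).
r to a first cousin = 1/8 (first cousins share one grandparent pair — two paths of length 4: r = 2·(1/2)^4 = 1/8).
Summing one r·B term per recipient: 2·0.125·0.386 + 1·0.125·0.181 = 0.119125.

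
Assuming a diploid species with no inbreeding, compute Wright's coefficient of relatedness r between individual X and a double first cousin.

Each parent–offspring link contributes a factor of 1/2, and independent paths through distinct common ancestors add.
Double first cousins share both grandparent pairs — four paths of length 4: r = 4·(1/2)^4 = 1/4.

0.25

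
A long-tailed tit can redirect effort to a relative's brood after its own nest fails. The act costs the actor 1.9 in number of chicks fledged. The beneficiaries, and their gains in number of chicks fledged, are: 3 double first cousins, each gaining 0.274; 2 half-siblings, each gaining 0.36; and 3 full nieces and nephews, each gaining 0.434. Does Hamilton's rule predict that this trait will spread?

No

Hamilton's rule: the trait is favored when the sum of r·B over every recipient exceeds the actor's cost C.
r to a double first cousin = 1/4 (double first cousins share both grandparent pairs — four paths of length 4: r = 4·(1/2)^4 = 1/4).
r to a half-sibling = 0.25 (half-sibs share one parent — one path of length 2: r = (1/2)^2 = 1/4).
r to a full niece or nephew = 0.25 (full aunt/uncle↔niece/nephew: two paths of length 3 through the shared grandparent pair: r = 2·(1/2)^3 = 1/4).
Summing one r·B term per recipient: 3·0.25·0.274 + 2·0.25·0.36 + 3·0.25·0.434 = 0.711.
0.711 < 1.9: the indirect benefit is less than the cost.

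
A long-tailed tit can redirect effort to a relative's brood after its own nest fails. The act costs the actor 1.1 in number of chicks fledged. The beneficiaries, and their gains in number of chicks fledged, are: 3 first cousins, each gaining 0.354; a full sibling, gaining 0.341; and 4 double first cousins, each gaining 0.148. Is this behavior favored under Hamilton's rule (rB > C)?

No

Hamilton's rule: the trait is favored when the sum of r·B over every recipient exceeds the actor's cost C.
r to a first cousin = 1/8 (first cousins share one grandparent pair — two paths of length 4: r = 2·(1/2)^4 = 1/8).
r to a full sibling = 1/2 (full sibs share both parents — two paths of length 2: r = 2·(1/2)^2 = 1/2).
r to a double first cousin = 0.25 (double first cousins share both grandparent pairs — four paths of length 4: r = 4·(1/2)^4 = 1/4).
Summing one r·B term per recipient: 3·0.125·0.354 + 1·0.5·0.341 + 4·0.25·0.148 = 0.45125.
0.45125 < 1.1: the indirect benefit is less than the cost.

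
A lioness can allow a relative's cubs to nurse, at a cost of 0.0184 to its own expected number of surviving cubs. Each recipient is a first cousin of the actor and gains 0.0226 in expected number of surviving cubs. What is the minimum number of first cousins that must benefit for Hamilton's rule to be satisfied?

7

r to a first cousin = 0.125 (first cousins share one grandparent pair — two paths of length 4: r = 2·(1/2)^4 = 1/8).
Hamilton's rule: n·r·B > C  ⇒  n > C/(r·B) = 0.0184/(0.125·0.0226) = 6.513.
The smallest integer exceeding 6.513 is 7.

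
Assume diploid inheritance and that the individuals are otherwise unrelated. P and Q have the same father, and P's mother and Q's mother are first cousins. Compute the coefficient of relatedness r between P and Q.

Relatedness sums over independent paths through distinct common ancestors.
P and Q are related in two ways: half-sibs through their shared father (r = 1/4) and second cousins through their mothers (r = 1/32).
r = 1/4 + 1/32 = 9/32 = 0.28125.

0.28125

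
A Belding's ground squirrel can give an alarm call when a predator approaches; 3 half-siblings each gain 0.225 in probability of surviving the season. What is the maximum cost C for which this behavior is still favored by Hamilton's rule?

0.16875

r to a half-sibling = 0.25 (half-sibs share one parent — one path of length 2: r = (1/2)^2 = 1/4).
Hamilton's rule: n·r·B > C, so the trait is favored while C < n·r·B = 3·0.25·0.225 = 0.16875.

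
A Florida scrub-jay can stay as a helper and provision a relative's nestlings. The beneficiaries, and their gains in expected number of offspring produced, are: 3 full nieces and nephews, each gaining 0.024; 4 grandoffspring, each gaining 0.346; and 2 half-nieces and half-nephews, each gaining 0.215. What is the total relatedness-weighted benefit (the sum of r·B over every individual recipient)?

r to a full niece or nephew = 1/4 (full aunt/uncle↔niece/nephew: two paths of length 3 through the shared grandparent pair: r = 2·(1/2)^3 = 1/4).
r to a grandoffspring = 0.25 (two parent–offspring links: r = (1/2)^2 = 1/4).
r to a half-niece or half-nephew = 1/8 (half-aunt/uncle↔niece/nephew: one path of length 3: r = (1/2)^3 = 1/8).
Summing one r·B term per recipient: 3·0.25·0.024 + 4·0.25·0.346 + 2·0.125·0.215 = 0.41775.

0.41775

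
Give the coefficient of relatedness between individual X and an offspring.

0.5

One parent–offspring link: r = (1/2)^1 = 1/2.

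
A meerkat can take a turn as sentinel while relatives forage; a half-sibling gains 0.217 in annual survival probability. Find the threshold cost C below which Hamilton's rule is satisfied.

0.05425

r to a half-sibling = 1/4 (half-sibs share one parent — one path of length 2: r = (1/2)^2 = 1/4).
Hamilton's rule: n·r·B > C, so the trait is favored while C < n·r·B = 1·0.25·0.217 = 0.05425.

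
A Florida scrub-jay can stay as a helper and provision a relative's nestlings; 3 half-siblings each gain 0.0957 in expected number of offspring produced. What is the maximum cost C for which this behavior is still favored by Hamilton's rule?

0.071775

r to a half-sibling = 1/4 (half-sibs share one parent — one path of length 2: r = (1/2)^2 = 1/4).
Hamilton's rule: n·r·B > C, so the trait is favored while C < n·r·B = 3·0.25·0.0957 = 0.071775.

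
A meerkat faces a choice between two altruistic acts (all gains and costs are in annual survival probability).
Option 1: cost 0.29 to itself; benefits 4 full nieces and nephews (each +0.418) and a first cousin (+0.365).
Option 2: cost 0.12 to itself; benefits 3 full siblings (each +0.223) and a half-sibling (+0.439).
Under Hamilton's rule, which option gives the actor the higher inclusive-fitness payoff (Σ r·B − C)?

Option 2

Option 1: r to a full niece or nephew = 0.25.
Option 1: r to a first cousin = 0.125.
Option 1: Σ r·B − C = (4·0.25·0.418 + 1·0.125·0.365) − 0.29 = 0.173625.
Option 2: r to a full sibling = 0.5.
Option 2: r to a half-sibling = 0.25.
Option 2: Σ r·B − C = (3·0.5·0.223 + 1·0.25·0.439) − 0.12 = 0.32425.
Option 2 has the higher net inclusive-fitness payoff.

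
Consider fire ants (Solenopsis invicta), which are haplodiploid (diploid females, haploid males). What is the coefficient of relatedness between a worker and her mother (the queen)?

0.5

One meiotic link between diploid queen and diploid daughter: r = 1/2.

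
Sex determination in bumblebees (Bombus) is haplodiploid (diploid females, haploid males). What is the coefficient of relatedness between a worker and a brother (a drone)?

Her haploid brother carries none of their father's genes and a random half of their mother's genome; that half matches the maternal half of her own genome with probability 1/2: r = 1/2 · 1/2 = 1/4.

0.25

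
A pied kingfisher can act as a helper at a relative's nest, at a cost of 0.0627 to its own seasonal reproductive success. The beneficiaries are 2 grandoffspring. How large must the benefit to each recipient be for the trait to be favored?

r to a grandoffspring = 0.25 (two parent–offspring links: r = (1/2)^2 = 1/4).
Hamilton's rule with n recipients of equal r: n·r·B > C, so B > C/(n·r) = 0.0627/(2·0.25) = 0.1254.

0.1254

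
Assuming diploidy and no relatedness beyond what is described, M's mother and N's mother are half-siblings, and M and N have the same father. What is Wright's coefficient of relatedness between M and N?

With two independent routes of shared ancestry, r is the sum of the two contributions.
M and N are related in two ways: half first cousins through their mothers (r = 1/16) and half-sibs through their shared father (r = 1/4).
r = 1/16 + 1/4 = 5/16 = 0.3125.

0.3125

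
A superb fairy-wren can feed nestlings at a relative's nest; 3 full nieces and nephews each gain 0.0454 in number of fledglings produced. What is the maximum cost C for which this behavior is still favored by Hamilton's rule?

0.03405

r to a full niece or nephew = 0.25 (full aunt/uncle↔niece/nephew: two paths of length 3 through the shared grandparent pair: r = 2·(1/2)^3 = 1/4).
Hamilton's rule: n·r·B > C, so the trait is favored while C < n·r·B = 3·0.25·0.0454 = 0.03405.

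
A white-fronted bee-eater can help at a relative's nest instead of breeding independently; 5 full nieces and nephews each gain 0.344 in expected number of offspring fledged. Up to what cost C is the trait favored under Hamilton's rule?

0.43

r to a full niece or nephew = 1/4 (full aunt/uncle↔niece/nephew: two paths of length 3 through the shared grandparent pair: r = 2·(1/2)^3 = 1/4).
Hamilton's rule: n·r·B > C, so the trait is favored while C < n·r·B = 5·0.25·0.344 = 0.43.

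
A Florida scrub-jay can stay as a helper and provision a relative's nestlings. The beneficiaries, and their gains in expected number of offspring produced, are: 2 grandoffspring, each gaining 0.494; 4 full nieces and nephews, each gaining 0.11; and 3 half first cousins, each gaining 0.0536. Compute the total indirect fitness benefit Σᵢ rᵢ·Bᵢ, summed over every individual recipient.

r to a grandoffspring = 1/4 (two parent–offspring links: r = (1/2)^2 = 1/4).
r to a full niece or nephew = 1/4 (full aunt/uncle↔niece/nephew: two paths of length 3 through the shared grandparent pair: r = 2·(1/2)^3 = 1/4).
r to a half first cousin = 0.0625 (half first cousins share one grandparent — one path of length 4: r = (1/2)^4 = 1/16).
Summing one r·B term per recipient: 2·0.25·0.494 + 4·0.25·0.11 + 3·0.0625·0.0536 = 0.36705.

0.36705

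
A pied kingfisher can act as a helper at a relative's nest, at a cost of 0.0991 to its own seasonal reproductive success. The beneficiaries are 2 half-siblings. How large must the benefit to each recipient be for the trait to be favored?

r to a half-sibling = 0.25 (half-sibs share one parent — one path of length 2: r = (1/2)^2 = 1/4).
Hamilton's rule with n recipients of equal r: n·r·B > C, so B > C/(n·r) = 0.0991/(2·0.25) = 0.1982.

0.1982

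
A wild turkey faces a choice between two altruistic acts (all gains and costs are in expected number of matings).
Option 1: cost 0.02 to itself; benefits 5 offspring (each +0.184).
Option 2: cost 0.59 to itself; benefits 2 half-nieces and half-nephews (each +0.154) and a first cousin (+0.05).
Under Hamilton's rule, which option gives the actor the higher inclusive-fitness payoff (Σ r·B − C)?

Option 1: r to an offspring = 0.5.
Option 1: Σ r·B − C = (5·0.5·0.184) − 0.02 = 0.44.
Option 2: r to a half-niece or half-nephew = 0.125.
Option 2: r to a first cousin = 0.125.
Option 2: Σ r·B − C = (2·0.125·0.154 + 1·0.125·0.05) − 0.59 = -0.54525.
Option 1 has the higher net inclusive-fitness payoff.

Option 1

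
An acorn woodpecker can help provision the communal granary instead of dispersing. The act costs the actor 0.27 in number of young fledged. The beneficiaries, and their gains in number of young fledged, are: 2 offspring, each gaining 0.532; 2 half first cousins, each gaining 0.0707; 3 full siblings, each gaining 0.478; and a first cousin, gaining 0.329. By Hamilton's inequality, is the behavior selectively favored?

Hamilton's rule: the trait is favored when the sum of r·B over every recipient exceeds the actor's cost C.
r to an offspring = 0.5 (one parent–offspring link: r = (1/2)^1 = 1/2).
r to a half first cousin = 0.0625 (half first cousins share one grandparent — one path of length 4: r = (1/2)^4 = 1/16).
r to a full sibling = 0.5 (full sibs share both parents — two paths of length 2: r = 2·(1/2)^2 = 1/2).
r to a first cousin = 1/8 (first cousins share one grandparent pair — two paths of length 4: r = 2·(1/2)^4 = 1/8).
Summing one r·B term per recipient: 2·0.5·0.532 + 2·0.0625·0.0707 + 3·0.5·0.478 + 1·0.125·0.329 = 1.2989625.
1.2989625 > 0.27: the indirect benefit exceeds the cost.

Yes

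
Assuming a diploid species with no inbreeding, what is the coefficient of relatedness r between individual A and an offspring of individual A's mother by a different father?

Each parent–offspring link contributes a factor of 1/2, and independent paths through distinct common ancestors add.
Half-sibs share one parent — one path of length 2: r = (1/2)^2 = 1/4.

0.25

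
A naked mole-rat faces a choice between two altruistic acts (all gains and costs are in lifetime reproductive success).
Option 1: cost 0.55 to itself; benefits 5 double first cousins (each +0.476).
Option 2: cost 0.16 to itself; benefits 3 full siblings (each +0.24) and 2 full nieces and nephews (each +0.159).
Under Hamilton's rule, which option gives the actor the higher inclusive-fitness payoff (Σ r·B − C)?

Option 2

Option 1: r to a double first cousin = 0.25.
Option 1: Σ r·B − C = (5·0.25·0.476) − 0.55 = 0.045.
Option 2: r to a full sibling = 0.5.
Option 2: r to a full niece or nephew = 0.25.
Option 2: Σ r·B − C = (3·0.5·0.24 + 2·0.25·0.159) − 0.16 = 0.2795.
Option 2 has the higher net inclusive-fitness payoff.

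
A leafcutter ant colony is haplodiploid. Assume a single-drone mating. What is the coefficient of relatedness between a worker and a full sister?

Haplodiploid full sisters inherit their father's entire haploid genome identically (contributing 1/2) and on average half of their mother's contribution (1/2 · 1/2 = 1/4); r = 1/2 + 1/4 = 3/4.

0.75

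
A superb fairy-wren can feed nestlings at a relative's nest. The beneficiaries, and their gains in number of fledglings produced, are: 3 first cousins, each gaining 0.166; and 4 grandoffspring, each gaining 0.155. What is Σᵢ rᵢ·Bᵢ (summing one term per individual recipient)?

0.21725

r to a first cousin = 1/8 (first cousins share one grandparent pair — two paths of length 4: r = 2·(1/2)^4 = 1/8).
r to a grandoffspring = 1/4 (two parent–offspring links: r = (1/2)^2 = 1/4).
Summing one r·B term per recipient: 3·0.125·0.166 + 4·0.25·0.155 = 0.21725.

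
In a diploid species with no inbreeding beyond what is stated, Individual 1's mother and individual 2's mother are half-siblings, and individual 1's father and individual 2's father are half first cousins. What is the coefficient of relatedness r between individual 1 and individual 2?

0.078125

Relatedness sums over independent paths through distinct common ancestors.
Individual 1 and individual 2 are related in two ways: half first cousins through their mothers (r = 1/16) and half second cousins through their fathers (r = 1/64).
r = 1/16 + 1/64 = 0.078125.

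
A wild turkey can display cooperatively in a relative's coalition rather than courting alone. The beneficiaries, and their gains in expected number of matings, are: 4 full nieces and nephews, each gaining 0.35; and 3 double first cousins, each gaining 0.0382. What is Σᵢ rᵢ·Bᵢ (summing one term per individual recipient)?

r to a full niece or nephew = 1/4 (full aunt/uncle↔niece/nephew: two paths of length 3 through the shared grandparent pair: r = 2·(1/2)^3 = 1/4).
r to a double first cousin = 0.25 (double first cousins share both grandparent pairs — four paths of length 4: r = 4·(1/2)^4 = 1/4).
Summing one r·B term per recipient: 4·0.25·0.35 + 3·0.25·0.0382 = 0.37865.

0.37865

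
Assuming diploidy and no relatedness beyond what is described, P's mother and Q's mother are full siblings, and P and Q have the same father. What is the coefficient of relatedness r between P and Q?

Wright's path rule: contributions from independent ancestry routes add.
P and Q are related in two ways: first cousins through their mothers (r = 1/8) and half-sibs through their shared father (r = 1/4).
r = 1/8 + 1/4 = 0.375.

0.375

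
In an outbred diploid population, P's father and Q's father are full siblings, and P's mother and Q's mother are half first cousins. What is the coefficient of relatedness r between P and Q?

Wright's path rule: contributions from independent ancestry routes add.
P and Q are related in two ways: first cousins through their fathers (r = 1/8) and half second cousins through their mothers (r = 1/64).
r = 1/8 + 1/64 = 0.140625.

0.140625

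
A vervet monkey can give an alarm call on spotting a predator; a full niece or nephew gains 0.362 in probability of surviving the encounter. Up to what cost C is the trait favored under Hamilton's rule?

0.0905

r to a full niece or nephew = 1/4 (full aunt/uncle↔niece/nephew: two paths of length 3 through the shared grandparent pair: r = 2·(1/2)^3 = 1/4).
Hamilton's rule: n·r·B > C, so the trait is favored while C < n·r·B = 1·0.25·0.362 = 0.0905.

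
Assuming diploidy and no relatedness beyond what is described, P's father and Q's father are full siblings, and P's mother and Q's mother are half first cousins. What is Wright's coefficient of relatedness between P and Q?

0.140625

With two independent routes of shared ancestry, r is the sum of the two contributions.
P and Q are related in two ways: first cousins through their fathers (r = 1/8) and half second cousins through their mothers (r = 1/64).
r = 1/8 + 1/64 = 0.140625.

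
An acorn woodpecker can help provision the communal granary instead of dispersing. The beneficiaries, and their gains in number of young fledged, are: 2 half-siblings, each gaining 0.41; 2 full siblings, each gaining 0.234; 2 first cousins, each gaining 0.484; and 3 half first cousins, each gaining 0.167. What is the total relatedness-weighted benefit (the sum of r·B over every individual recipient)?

r to a half-sibling = 0.25 (half-sibs share one parent — one path of length 2: r = (1/2)^2 = 1/4).
r to a full sibling = 1/2 (full sibs share both parents — two paths of length 2: r = 2·(1/2)^2 = 1/2).
r to a first cousin = 0.125 (first cousins share one grandparent pair — two paths of length 4: r = 2·(1/2)^4 = 1/8).
r to a half first cousin = 1/16 (half first cousins share one grandparent — one path of length 4: r = (1/2)^4 = 1/16).
Summing one r·B term per recipient: 2·0.25·0.41 + 2·0.5·0.234 + 2·0.125·0.484 + 3·0.0625·0.167 = 0.5913125.

0.5913125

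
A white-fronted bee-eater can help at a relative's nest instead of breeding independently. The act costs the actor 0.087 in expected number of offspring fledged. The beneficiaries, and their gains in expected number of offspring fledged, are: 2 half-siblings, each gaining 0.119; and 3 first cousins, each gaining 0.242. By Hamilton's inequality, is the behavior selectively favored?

Hamilton's rule: the trait is favored when the sum of r·B over every recipient exceeds the actor's cost C.
r to a half-sibling = 1/4 (half-sibs share one parent — one path of length 2: r = (1/2)^2 = 1/4).
r to a first cousin = 0.125 (first cousins share one grandparent pair — two paths of length 4: r = 2·(1/2)^4 = 1/8).
Summing one r·B term per recipient: 2·0.25·0.119 + 3·0.125·0.242 = 0.15025.
0.15025 > 0.087: the indirect benefit exceeds the cost.

Yes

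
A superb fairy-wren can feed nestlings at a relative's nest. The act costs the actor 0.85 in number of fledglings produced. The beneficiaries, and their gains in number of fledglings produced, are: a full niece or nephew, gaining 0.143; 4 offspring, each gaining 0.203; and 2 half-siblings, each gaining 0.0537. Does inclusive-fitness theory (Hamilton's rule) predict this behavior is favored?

No

Hamilton's rule: the trait is favored when the sum of r·B over every recipient exceeds the actor's cost C.
r to a full niece or nephew = 1/4 (full aunt/uncle↔niece/nephew: two paths of length 3 through the shared grandparent pair: r = 2·(1/2)^3 = 1/4).
r to an offspring = 0.5 (one parent–offspring link: r = (1/2)^1 = 1/2).
r to a half-sibling = 0.25 (half-sibs share one parent — one path of length 2: r = (1/2)^2 = 1/4).
Summing one r·B term per recipient: 1·0.25·0.143 + 4·0.5·0.203 + 2·0.25·0.0537 = 0.4686.
0.4686 < 0.85: the indirect benefit is less than the cost.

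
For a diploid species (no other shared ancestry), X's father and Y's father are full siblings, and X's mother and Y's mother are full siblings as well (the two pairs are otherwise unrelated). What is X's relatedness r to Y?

With two independent routes of shared ancestry, r is the sum of the two contributions.
X and Y are related in two ways: first cousins through their fathers (r = 1/8) and first cousins through their mothers (r = 1/8) — i.e. double first cousins.
r = 1/8 + 1/8 = 0.25.

0.25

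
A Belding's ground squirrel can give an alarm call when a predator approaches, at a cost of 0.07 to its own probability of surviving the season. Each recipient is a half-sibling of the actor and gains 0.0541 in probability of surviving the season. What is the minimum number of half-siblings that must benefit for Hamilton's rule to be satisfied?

r to a half-sibling = 1/4 (half-sibs share one parent — one path of length 2: r = (1/2)^2 = 1/4).
Hamilton's rule: n·r·B > C  ⇒  n > C/(r·B) = 0.07/(0.25·0.0541) = 5.176.
The smallest integer exceeding 5.176 is 6.

6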